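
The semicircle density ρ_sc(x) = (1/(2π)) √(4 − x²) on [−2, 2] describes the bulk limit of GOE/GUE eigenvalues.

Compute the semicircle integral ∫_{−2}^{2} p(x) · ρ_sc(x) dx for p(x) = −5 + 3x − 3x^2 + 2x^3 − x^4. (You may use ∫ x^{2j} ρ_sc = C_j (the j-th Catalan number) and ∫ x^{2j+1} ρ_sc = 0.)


Write p(x) = Σ a_i x^i, split into monomials and integrate each against ρ_sc separately.
Using ∫ x^{2j} ρ_sc = C_j = (1/(j+1)) C(2j, j) (Catalan numbers) and ∫ x^{2j+1} ρ_sc = 0 (odd monomials vanish by symmetry):
  i = 0 (even): a_0 · C_{0} = -5 · 1 = -5
  i = 1 (odd): ∫ x^1 ρ_sc = 0 (vanishes)
  i = 2 (even): a_2 · C_{1} = -3 · 1 = -3
  i = 3 (odd): ∫ x^3 ρ_sc = 0 (vanishes)
  i = 4 (even): a_4 · C_{2} = -1 · 2 = -2

Summing the contributions: ∫_{−2}^{2} p(x) ρ_sc(x) dx = (-5) + (-3) + (-2) = -10.


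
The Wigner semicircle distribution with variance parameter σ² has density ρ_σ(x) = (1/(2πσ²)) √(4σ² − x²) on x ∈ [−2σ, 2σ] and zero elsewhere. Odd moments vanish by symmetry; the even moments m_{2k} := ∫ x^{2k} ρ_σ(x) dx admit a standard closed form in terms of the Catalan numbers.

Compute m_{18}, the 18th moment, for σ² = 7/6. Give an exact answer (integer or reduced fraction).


By the scaled semicircle moment identity, m_{2k} = σ^{2k} · C_k with k = 9.
C_9 = (1/(k+1)) · C(2k, k) = (1/10) · C(18, 9) = (1/10) · 48620 = 4862.
σ^{2k} = (σ²)^k = (7/6)^9 = 40353607/10077696.

Therefore m_{18} = σ^{18} · C_9 = (40353607/10077696) · 4862 = 98099618617/5038848.


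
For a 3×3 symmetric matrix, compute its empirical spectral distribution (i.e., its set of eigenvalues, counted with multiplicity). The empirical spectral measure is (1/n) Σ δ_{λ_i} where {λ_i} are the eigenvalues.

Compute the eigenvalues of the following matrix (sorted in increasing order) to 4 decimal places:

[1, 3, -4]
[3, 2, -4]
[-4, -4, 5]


Since M is real symmetric, all three eigenvalues are real; they are the roots of det(λI − M) = λ³ − (tr M) λ² + s λ − det M, where s is the sum of the principal 2×2 minors.
tr M = 1 + 2 + 5 = 8.
s = (1·2 − 3²) + (1·5 − (-4)²) + (2·5 − (-4)²) = -7 + (-11) + (-6) = -24.
det M (expand along row 1) = 1·(-6) − 3·(-1) + (-4)·(-4) = 13.
Characteristic polynomial: λ³ − 8λ² − 24λ − 13 = 0.
Substitute λ = y + (tr M)/3 = y + 2.666667 to remove the quadratic term: y³ + p·y + q = 0 with p = s − (tr M)²/3 = -45.333333 and q = −2(tr M)³/27 + (tr M)·s/3 − det M = -114.925926.
Three real roots ⇒ use the trigonometric (Viète) form: r = 2√(−p/3) = 7.774603, φ = arccos(3q/(p·r)) = arccos(0.978235) = 0.209016 rad.
y_k = r·cos(φ/3 − 2πk/3) for k = 0, 1, 2 gives y = 7.755740, -3.409147, -4.346593.
λ_k = y_k + 2.666667 gives λ = 10.4224, -0.7425, -1.6799 (check: the sum is 8.0000 = tr M).

Eigenvalues sorted in increasing order: [-1.6799, -0.7425, 10.4224].


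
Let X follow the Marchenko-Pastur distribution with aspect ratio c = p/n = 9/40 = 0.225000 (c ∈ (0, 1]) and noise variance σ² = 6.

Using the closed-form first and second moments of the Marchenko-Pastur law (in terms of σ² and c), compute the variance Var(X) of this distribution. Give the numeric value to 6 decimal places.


Recall the MP moments m_1 = E[X] = σ² and m_2 = E[X²] = σ⁴ (1 + c).
m_1 = E[X] = σ² = 6, so m_1² = 36.
m_2 = E[X²] = σ⁴ (1 + c) = 36 · (1 + 0.225000) = 36 · 1.225000 = 44.100000.
(Note m_2 − m_1² simplifies to c · σ⁴ = 0.225000 · 36.)

Var(X) = m_2 − m_1² = 44.100000 − 36 = 8.100000.


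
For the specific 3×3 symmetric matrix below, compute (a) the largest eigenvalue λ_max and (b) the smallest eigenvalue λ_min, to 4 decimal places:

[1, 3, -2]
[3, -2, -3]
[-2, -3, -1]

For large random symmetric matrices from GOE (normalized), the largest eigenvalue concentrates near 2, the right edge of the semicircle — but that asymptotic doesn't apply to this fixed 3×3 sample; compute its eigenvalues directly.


Since M is real symmetric, all three eigenvalues are real; they are the roots of det(λI − M) = λ³ − (tr M) λ² + s λ − det M, where s is the sum of the principal 2×2 minors.
tr M = 1 + (-2) + (-1) = -2.
s = (1·(-2) − 3²) + (1·(-1) − (-2)²) + ((-2)·(-1) − (-3)²) = -11 + (-5) + (-7) = -23.
det M (expand along row 1) = 1·(-7) − 3·(-9) + (-2)·(-13) = 46.
Characteristic polynomial: λ³ + 2λ² − 23λ − 46 = 0.
Substitute λ = y + (tr M)/3 = y − 0.666667 to remove the quadratic term: y³ + p·y + q = 0 with p = s − (tr M)²/3 = -24.333333 and q = −2(tr M)³/27 + (tr M)·s/3 − det M = -30.074074.
Three real roots ⇒ use the trigonometric (Viète) form: r = 2√(−p/3) = 5.696002, φ = arccos(3q/(p·r)) = arccos(0.650941) = 0.861973 rad.
y_k = r·cos(φ/3 − 2πk/3) for k = 0, 1, 2 gives y = 5.462498, -1.333333, -4.129165.
λ_k = y_k − 0.666667 gives λ = 4.7958, -2.0000, -4.7958 (check: the sum is -2.0000 = tr M).

Hence λ_max = 4.7958 and λ_min = -4.7958.


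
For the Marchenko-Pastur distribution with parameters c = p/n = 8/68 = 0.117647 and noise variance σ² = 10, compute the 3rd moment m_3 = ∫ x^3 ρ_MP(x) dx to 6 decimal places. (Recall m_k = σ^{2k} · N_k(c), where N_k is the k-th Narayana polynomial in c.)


E[X³] = σ⁶ (1 + 3c + c²) (third MP moment). With σ² = 10 (so σ⁶ = 1000) and c = 8/68 = 0.117647: E[X³] = 1000 · (1 + 3·0.117647 + (0.117647)²) = 1000 · 1.366782.

So E[X^3] = 1366.782007.


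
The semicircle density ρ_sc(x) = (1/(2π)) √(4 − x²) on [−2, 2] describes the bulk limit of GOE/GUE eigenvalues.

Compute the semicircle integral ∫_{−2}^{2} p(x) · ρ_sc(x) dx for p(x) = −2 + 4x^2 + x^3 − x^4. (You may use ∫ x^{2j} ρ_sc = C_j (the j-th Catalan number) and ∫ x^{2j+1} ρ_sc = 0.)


Write p(x) = Σ a_i x^i, split into monomials and integrate each against ρ_sc separately.
Using ∫ x^{2j} ρ_sc = C_j = (1/(j+1)) C(2j, j) (Catalan numbers) and ∫ x^{2j+1} ρ_sc = 0 (odd monomials vanish by symmetry):
  i = 0 (even): a_0 · C_{0} = -2 · 1 = -2
  i = 2 (even): a_2 · C_{1} = 4 · 1 = 4
  i = 3 (odd): ∫ x^3 ρ_sc = 0 (vanishes)
  i = 4 (even): a_4 · C_{2} = -1 · 2 = -2

Summing the contributions: ∫_{−2}^{2} p(x) ρ_sc(x) dx = (-2) + 4 + (-2) = 0.


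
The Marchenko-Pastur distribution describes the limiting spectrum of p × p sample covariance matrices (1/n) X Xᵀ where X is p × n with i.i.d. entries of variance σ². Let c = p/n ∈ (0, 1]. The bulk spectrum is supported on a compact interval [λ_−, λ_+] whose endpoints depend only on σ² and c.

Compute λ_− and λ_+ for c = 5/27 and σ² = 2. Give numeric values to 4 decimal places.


c = 5/27 = 0.185185; √c = 0.430331.
λ_− = σ² (1 − √c)² = 2 · (1 − 0.430331)² = 2 · (0.569669)² = 0.649044.
λ_+ = σ² (1 + √c)² = 2 · (1 + 0.430331)² = 2 · (1.430331)² = 4.091696.

Rounded to 4 decimal places: λ_− ≈ 0.6490, λ_+ ≈ 4.0917.


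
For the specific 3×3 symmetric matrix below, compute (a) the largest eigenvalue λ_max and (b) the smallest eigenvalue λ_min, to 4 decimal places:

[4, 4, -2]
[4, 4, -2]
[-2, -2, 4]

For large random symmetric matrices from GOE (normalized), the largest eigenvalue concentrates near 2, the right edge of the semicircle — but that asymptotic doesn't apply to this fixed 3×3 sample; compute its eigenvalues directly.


Since M is real symmetric, all three eigenvalues are real; they are the roots of det(λI − M) = λ³ − (tr M) λ² + s λ − det M, where s is the sum of the principal 2×2 minors.
tr M = 4 + 4 + 4 = 12.
s = (4·4 − 4²) + (4·4 − (-2)²) + (4·4 − (-2)²) = 0 + 12 + 12 = 24.
det M (expand along row 1) = 4·12 − 4·12 + (-2)·0 = 0.
Characteristic polynomial: λ³ − 12λ² + 24λ = 0.
Substitute λ = y + (tr M)/3 = y + 4.000000 to remove the quadratic term: y³ + p·y + q = 0 with p = s − (tr M)²/3 = -24.000000 and q = −2(tr M)³/27 + (tr M)·s/3 − det M = -32.000000.
Three real roots ⇒ use the trigonometric (Viète) form: r = 2√(−p/3) = 5.656854, φ = arccos(3q/(p·r)) = arccos(0.707107) = 0.785398 rad.
y_k = r·cos(φ/3 − 2πk/3) for k = 0, 1, 2 gives y = 5.464102, -1.464102, -4.000000.
λ_k = y_k + 4.000000 gives λ = 9.4641, 2.5359, 0.0000 (check: the sum is 12.0000 = tr M).

Hence λ_max = 9.4641 and λ_min = 0.0000.


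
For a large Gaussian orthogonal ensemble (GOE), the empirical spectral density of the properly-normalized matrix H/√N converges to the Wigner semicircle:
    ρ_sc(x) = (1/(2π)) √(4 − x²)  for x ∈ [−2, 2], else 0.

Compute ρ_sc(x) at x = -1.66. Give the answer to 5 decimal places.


ρ_sc(x) = (1/(2π)) √(4 − x²). With x = -1.66:
  4 − x² = 4 − (-1.66)² = 4 − 2.755600 = 1.244400.
  √(4 − x²) = 1.115527.
  1/(2π) = 0.159155.
  ρ_sc(-1.66) = 0.159155 · 1.115527 = 0.177542.

Rounded to 5 decimal places: ρ_sc(-1.66) ≈ 0.17754.


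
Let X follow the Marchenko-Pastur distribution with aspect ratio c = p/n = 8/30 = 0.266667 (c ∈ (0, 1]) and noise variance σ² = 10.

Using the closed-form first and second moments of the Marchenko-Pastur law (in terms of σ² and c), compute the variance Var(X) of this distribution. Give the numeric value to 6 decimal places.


Recall the MP moments m_1 = E[X] = σ² and m_2 = E[X²] = σ⁴ (1 + c).
m_1 = E[X] = σ² = 10, so m_1² = 100.
m_2 = E[X²] = σ⁴ (1 + c) = 100 · (1 + 0.266667) = 100 · 1.266667 = 126.666667.
(Note m_2 − m_1² simplifies to c · σ⁴ = 0.266667 · 100.)

Var(X) = m_2 − m_1² = 126.666667 − 100 = 26.666667.


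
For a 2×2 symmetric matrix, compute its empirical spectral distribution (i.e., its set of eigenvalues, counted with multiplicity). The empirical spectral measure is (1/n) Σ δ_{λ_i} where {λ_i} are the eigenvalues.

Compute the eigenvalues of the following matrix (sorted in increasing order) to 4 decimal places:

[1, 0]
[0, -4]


Since M is real symmetric, both eigenvalues are real; they are the roots of det(λI − M) = λ² − (tr M) λ + det M.
tr M = 1 + (-4) = -3.
det M = 1·(-4) − 0² = -4 − 0 = -4.
Characteristic polynomial: λ² + 3λ − 4 = 0.
Discriminant Δ = (tr M)² − 4·det M = 9 − (-16) = 25; √Δ = 5.000000.
λ = (tr M ± √Δ)/2 = (-3 ± 5.000000)/2, giving (tr M − √Δ)/2 = -4.0000 and (tr M + √Δ)/2 = 1.0000.

Eigenvalues sorted in increasing order: [-4.0000, 1.0000].


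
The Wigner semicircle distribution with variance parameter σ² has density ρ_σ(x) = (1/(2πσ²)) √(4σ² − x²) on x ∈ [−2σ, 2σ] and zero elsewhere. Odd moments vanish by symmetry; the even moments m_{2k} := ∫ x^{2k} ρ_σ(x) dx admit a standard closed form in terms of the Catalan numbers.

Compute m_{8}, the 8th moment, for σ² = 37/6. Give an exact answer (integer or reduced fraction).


By the scaled semicircle moment identity, m_{2k} = σ^{2k} · C_k with k = 4.
C_4 = (1/(k+1)) · C(2k, k) = (1/5) · C(8, 4) = (1/5) · 70 = 14.
σ^{2k} = (σ²)^k = (37/6)^4 = 1874161/1296.

Therefore m_{8} = σ^{8} · C_4 = (1874161/1296) · 14 = 13119127/648.


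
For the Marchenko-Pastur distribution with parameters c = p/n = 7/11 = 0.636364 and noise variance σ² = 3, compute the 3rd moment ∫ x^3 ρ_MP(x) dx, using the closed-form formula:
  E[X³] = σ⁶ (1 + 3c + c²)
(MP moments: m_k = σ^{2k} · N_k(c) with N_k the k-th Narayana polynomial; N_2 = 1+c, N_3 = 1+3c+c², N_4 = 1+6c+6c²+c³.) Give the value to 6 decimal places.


E[X³] = σ⁶ (1 + 3c + c²) (third MP moment). With σ² = 3 (so σ⁶ = 27) and c = 7/11 = 0.636364: E[X³] = 27 · (1 + 3·0.636364 + (0.636364)²) = 27 · 3.314050.

So E[X^3] = 89.479339.


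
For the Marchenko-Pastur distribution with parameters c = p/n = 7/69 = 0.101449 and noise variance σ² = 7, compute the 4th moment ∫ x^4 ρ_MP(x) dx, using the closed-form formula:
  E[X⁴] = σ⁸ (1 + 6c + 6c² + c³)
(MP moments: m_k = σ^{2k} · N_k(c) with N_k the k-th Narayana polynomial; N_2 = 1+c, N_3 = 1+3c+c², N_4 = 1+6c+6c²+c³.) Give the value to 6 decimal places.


E[X⁴] = σ⁸ (1 + 6c + 6c² + c³) (fourth MP moment). With σ² = 7 (so σ⁸ = 2401) and c = 7/69 = 0.101449: E[X⁴] = 2401 · (1 + 6·0.101449 + 6·(0.101449)² + (0.101449)³) = 2401 · 1.671491.

So E[X^4] = 4013.251083.


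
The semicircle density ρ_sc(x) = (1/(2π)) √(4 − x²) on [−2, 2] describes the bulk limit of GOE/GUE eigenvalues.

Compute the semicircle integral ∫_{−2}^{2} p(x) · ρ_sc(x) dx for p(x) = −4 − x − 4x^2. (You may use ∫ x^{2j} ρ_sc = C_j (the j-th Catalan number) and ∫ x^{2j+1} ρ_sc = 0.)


Write p(x) = Σ a_i x^i, split into monomials and integrate each against ρ_sc separately.
Using ∫ x^{2j} ρ_sc = C_j = (1/(j+1)) C(2j, j) (Catalan numbers) and ∫ x^{2j+1} ρ_sc = 0 (odd monomials vanish by symmetry):
  i = 0 (even): a_0 · C_{0} = -4 · 1 = -4
  i = 1 (odd): ∫ x^1 ρ_sc = 0 (vanishes)
  i = 2 (even): a_2 · C_{1} = -4 · 1 = -4

Summing the contributions: ∫_{−2}^{2} p(x) ρ_sc(x) dx = (-4) + (-4) = -8.


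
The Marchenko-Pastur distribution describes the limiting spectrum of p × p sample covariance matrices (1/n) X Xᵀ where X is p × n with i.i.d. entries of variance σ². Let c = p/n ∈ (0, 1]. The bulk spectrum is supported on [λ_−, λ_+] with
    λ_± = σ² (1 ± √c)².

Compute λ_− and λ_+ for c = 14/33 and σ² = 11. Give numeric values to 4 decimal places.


c = 14/33 = 0.424242; √c = 0.651339.
λ_− = σ² (1 − √c)² = 11 · (1 − 0.651339)² = 11 · (0.348661)² = 1.337210.
λ_+ = σ² (1 + √c)² = 11 · (1 + 0.651339)² = 11 · (1.651339)² = 29.996124.

Rounded to 4 decimal places: λ_− ≈ 1.3372, λ_+ ≈ 29.9961.


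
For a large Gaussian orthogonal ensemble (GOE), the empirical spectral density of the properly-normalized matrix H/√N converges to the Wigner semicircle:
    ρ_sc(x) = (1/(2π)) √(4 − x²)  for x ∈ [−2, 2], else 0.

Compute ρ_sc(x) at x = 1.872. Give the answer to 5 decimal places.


ρ_sc(x) = (1/(2π)) √(4 − x²). With x = 1.872:
  4 − x² = 4 − (1.872)² = 4 − 3.504384 = 0.495616.
  √(4 − x²) = 0.704000.
  1/(2π) = 0.159155.
  ρ_sc(1.872) = 0.159155 · 0.704000 = 0.112045.

Rounded to 5 decimal places: ρ_sc(1.872) ≈ 0.11205.


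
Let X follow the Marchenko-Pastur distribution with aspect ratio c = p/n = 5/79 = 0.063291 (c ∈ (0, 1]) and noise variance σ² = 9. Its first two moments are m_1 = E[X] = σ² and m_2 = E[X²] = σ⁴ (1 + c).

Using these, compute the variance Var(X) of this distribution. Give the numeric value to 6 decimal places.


m_1 = E[X] = σ² = 9, so m_1² = 81.
m_2 = E[X²] = σ⁴ (1 + c) = 81 · (1 + 0.063291) = 81 · 1.063291 = 86.126582.
(Note m_2 − m_1² simplifies to c · σ⁴ = 0.063291 · 81.)

Var(X) = m_2 − m_1² = 86.126582 − 81 = 5.126582.


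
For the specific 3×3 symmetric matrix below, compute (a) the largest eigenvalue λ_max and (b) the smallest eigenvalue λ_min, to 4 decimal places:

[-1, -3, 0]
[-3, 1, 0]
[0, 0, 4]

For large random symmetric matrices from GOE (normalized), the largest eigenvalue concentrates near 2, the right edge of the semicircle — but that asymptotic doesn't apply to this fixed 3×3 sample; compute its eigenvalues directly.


Since M is real symmetric, all three eigenvalues are real; they are the roots of det(λI − M) = λ³ − (tr M) λ² + s λ − det M, where s is the sum of the principal 2×2 minors.
tr M = -1 + 1 + 4 = 4.
s = ((-1)·1 − (-3)²) + ((-1)·4 − 0²) + (1·4 − 0²) = -10 + (-4) + 4 = -10.
det M (expand along row 1) = (-1)·4 − (-3)·(-12) + 0·0 = -40.
Characteristic polynomial: λ³ − 4λ² − 10λ + 40 = 0.
Substitute λ = y + (tr M)/3 = y + 1.333333 to remove the quadratic term: y³ + p·y + q = 0 with p = s − (tr M)²/3 = -15.333333 and q = −2(tr M)³/27 + (tr M)·s/3 − det M = 21.925926.
Three real roots ⇒ use the trigonometric (Viète) form: r = 2√(−p/3) = 4.521553, φ = arccos(3q/(p·r)) = arccos(-0.948757) = 2.820075 rad.
y_k = r·cos(φ/3 − 2πk/3) for k = 0, 1, 2 gives y = 2.666667, 1.828944, -4.495611.
λ_k = y_k + 1.333333 gives λ = 4.0000, 3.1623, -3.1623 (check: the sum is 4.0000 = tr M).

Hence λ_max = 4.0000 and λ_min = -3.1623.


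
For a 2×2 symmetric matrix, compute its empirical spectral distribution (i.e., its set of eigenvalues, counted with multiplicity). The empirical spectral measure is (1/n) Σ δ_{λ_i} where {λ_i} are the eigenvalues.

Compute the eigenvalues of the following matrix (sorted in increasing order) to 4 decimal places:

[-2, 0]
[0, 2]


Since M is real symmetric, both eigenvalues are real; they are the roots of det(λI − M) = λ² − (tr M) λ + det M.
tr M = -2 + 2 = 0.
det M = (-2)·2 − 0² = -4 − 0 = -4.
Characteristic polynomial: λ² − 4 = 0.
Discriminant Δ = (tr M)² − 4·det M = 0 − (-16) = 16; √Δ = 4.000000.
λ = (tr M ± √Δ)/2 = (0 ± 4.000000)/2, giving (tr M − √Δ)/2 = -2.0000 and (tr M + √Δ)/2 = 2.0000.

Eigenvalues sorted in increasing order: [-2.0000, 2.0000].


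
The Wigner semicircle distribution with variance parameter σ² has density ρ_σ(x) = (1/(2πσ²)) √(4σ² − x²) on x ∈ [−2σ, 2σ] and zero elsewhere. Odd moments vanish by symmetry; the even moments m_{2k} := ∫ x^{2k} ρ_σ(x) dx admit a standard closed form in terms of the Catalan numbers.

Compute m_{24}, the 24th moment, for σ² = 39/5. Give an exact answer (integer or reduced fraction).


By the scaled semicircle moment identity, m_{2k} = σ^{2k} · C_k with k = 12.
C_12 = (1/(k+1)) · C(2k, k) = (1/13) · C(24, 12) = (1/13) · 2704156 = 208012.
σ^{2k} = (σ²)^k = (39/5)^12 = 12381557655576425121/244140625.

Therefore m_{24} = σ^{24} · C_12 = (12381557655576425121/244140625) · 208012 = 2575512571051763342269452/244140625.


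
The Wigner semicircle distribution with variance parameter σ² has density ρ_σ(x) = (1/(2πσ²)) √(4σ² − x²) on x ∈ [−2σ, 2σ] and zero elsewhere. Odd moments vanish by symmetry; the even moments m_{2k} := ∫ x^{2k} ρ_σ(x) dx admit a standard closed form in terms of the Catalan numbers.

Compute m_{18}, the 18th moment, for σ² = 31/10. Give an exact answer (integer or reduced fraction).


By the scaled semicircle moment identity, m_{2k} = σ^{2k} · C_k with k = 9.
C_9 = (1/(k+1)) · C(2k, k) = (1/10) · C(18, 9) = (1/10) · 48620 = 4862.
σ^{2k} = (σ²)^k = (31/10)^9 = 26439622160671/1000000000.

Therefore m_{18} = σ^{18} · C_9 = (26439622160671/1000000000) · 4862 = 64274721472591201/500000000.


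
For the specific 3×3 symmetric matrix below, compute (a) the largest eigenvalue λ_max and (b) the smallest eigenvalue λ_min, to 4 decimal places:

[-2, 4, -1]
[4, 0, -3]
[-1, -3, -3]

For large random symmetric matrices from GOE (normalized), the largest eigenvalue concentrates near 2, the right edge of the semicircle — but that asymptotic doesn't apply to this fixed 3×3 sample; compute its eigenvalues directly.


Since M is real symmetric, all three eigenvalues are real; they are the roots of det(λI − M) = λ³ − (tr M) λ² + s λ − det M, where s is the sum of the principal 2×2 minors.
tr M = -2 + 0 + (-3) = -5.
s = ((-2)·0 − 4²) + ((-2)·(-3) − (-1)²) + (0·(-3) − (-3)²) = -16 + 5 + (-9) = -20.
det M (expand along row 1) = (-2)·(-9) − 4·(-15) + (-1)·(-12) = 90.
Characteristic polynomial: λ³ + 5λ² − 20λ − 90 = 0.
Substitute λ = y + (tr M)/3 = y − 1.666667 to remove the quadratic term: y³ + p·y + q = 0 with p = s − (tr M)²/3 = -28.333333 and q = −2(tr M)³/27 + (tr M)·s/3 − det M = -47.407407.
Three real roots ⇒ use the trigonometric (Viète) form: r = 2√(−p/3) = 6.146363, φ = arccos(3q/(p·r)) = arccos(0.816679) = 0.615163 rad.
y_k = r·cos(φ/3 − 2πk/3) for k = 0, 1, 2 gives y = 6.017596, -1.924946, -4.092650.
λ_k = y_k − 1.666667 gives λ = 4.3509, -3.5916, -5.7593 (check: the sum is -5.0000 = tr M).

Hence λ_max = 4.3509 and λ_min = -5.7593.


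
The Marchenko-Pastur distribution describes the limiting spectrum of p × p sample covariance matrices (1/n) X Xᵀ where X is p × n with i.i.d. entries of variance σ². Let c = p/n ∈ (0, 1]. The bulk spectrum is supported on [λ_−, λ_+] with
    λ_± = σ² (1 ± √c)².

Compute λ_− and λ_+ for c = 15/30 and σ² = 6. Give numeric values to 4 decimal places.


c = 15/30 = 0.500000; √c = 0.707107.
λ_− = σ² (1 − √c)² = 6 · (1 − 0.707107)² = 6 · (0.292893)² = 0.514719.
λ_+ = σ² (1 + √c)² = 6 · (1 + 0.707107)² = 6 · (1.707107)² = 17.485281.

Rounded to 4 decimal places: λ_− ≈ 0.5147, λ_+ ≈ 17.4853.


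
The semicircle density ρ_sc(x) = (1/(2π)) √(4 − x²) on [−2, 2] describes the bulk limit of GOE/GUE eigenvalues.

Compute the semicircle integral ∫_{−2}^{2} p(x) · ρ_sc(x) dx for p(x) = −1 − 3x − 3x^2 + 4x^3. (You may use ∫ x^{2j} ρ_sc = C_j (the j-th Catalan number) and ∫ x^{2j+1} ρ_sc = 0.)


Write p(x) = Σ a_i x^i, split into monomials and integrate each against ρ_sc separately.
Using ∫ x^{2j} ρ_sc = C_j = (1/(j+1)) C(2j, j) (Catalan numbers) and ∫ x^{2j+1} ρ_sc = 0 (odd monomials vanish by symmetry):
  i = 0 (even): a_0 · C_{0} = -1 · 1 = -1
  i = 1 (odd): ∫ x^1 ρ_sc = 0 (vanishes)
  i = 2 (even): a_2 · C_{1} = -3 · 1 = -3
  i = 3 (odd): ∫ x^3 ρ_sc = 0 (vanishes)

Summing the contributions: ∫_{−2}^{2} p(x) ρ_sc(x) dx = (-1) + (-3) = -4.


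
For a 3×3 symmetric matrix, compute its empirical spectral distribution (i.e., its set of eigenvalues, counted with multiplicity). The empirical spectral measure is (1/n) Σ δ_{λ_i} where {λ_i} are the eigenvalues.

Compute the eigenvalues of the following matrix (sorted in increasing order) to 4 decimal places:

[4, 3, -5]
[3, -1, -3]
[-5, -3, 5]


Since M is real symmetric, all three eigenvalues are real; they are the roots of det(λI − M) = λ³ − (tr M) λ² + s λ − det M, where s is the sum of the principal 2×2 minors.
tr M = 4 + (-1) + 5 = 8.
s = (4·(-1) − 3²) + (4·5 − (-5)²) + ((-1)·5 − (-3)²) = -13 + (-5) + (-14) = -32.
det M (expand along row 1) = 4·(-14) − 3·0 + (-5)·(-14) = 14.
Characteristic polynomial: λ³ − 8λ² − 32λ − 14 = 0.
Substitute λ = y + (tr M)/3 = y + 2.666667 to remove the quadratic term: y³ + p·y + q = 0 with p = s − (tr M)²/3 = -53.333333 and q = −2(tr M)³/27 + (tr M)·s/3 − det M = -137.259259.
Three real roots ⇒ use the trigonometric (Viète) form: r = 2√(−p/3) = 8.432740, φ = arccos(3q/(p·r)) = arccos(0.915578) = 0.413853 rad.
y_k = r·cos(φ/3 − 2πk/3) for k = 0, 1, 2 gives y = 8.352628, -3.172055, -5.180573.
λ_k = y_k + 2.666667 gives λ = 11.0193, -0.5054, -2.5139 (check: the sum is 8.0000 = tr M).

Eigenvalues sorted in increasing order: [-2.5139, -0.5054, 11.0193].


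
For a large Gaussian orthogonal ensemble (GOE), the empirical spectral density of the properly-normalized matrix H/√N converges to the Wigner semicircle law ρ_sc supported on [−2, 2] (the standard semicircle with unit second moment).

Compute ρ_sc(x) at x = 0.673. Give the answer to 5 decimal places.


ρ_sc(x) = (1/(2π)) √(4 − x²). With x = 0.673:
  4 − x² = 4 − (0.673)² = 4 − 0.452929 = 3.547071.
  √(4 − x²) = 1.883367.
  1/(2π) = 0.159155.
  ρ_sc(0.673) = 0.159155 · 1.883367 = 0.299747.

Rounded to 5 decimal places: ρ_sc(0.673) ≈ 0.29975.


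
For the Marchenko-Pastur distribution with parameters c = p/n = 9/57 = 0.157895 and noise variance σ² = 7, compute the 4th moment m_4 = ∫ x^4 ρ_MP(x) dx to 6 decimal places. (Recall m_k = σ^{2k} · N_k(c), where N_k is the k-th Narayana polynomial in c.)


E[X⁴] = σ⁸ (1 + 6c + 6c² + c³) (fourth MP moment). With σ² = 7 (so σ⁸ = 2401) and c = 9/57 = 0.157895: E[X⁴] = 2401 · (1 + 6·0.157895 + 6·(0.157895)² + (0.157895)³) = 2401 · 2.100889.

So E[X^4] = 5044.235311.


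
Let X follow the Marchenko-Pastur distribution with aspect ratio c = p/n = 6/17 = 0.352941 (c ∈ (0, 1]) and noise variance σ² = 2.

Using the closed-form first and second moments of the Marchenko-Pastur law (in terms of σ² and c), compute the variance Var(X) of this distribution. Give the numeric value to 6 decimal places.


Recall the MP moments m_1 = E[X] = σ² and m_2 = E[X²] = σ⁴ (1 + c).
m_1 = E[X] = σ² = 2, so m_1² = 4.
m_2 = E[X²] = σ⁴ (1 + c) = 4 · (1 + 0.352941) = 4 · 1.352941 = 5.411765.
(Note m_2 − m_1² simplifies to c · σ⁴ = 0.352941 · 4.)

Var(X) = m_2 − m_1² = 5.411765 − 4 = 1.411765.


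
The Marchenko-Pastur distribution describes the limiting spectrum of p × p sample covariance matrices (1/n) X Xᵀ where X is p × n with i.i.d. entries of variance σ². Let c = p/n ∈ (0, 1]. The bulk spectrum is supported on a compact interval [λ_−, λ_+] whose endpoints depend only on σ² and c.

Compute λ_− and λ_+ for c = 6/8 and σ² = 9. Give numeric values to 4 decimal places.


c = 6/8 = 0.750000; √c = 0.866025.
λ_− = σ² (1 − √c)² = 9 · (1 − 0.866025)² = 9 · (0.133975)² = 0.161543.
λ_+ = σ² (1 + √c)² = 9 · (1 + 0.866025)² = 9 · (1.866025)² = 31.338457.

Rounded to 4 decimal places: λ_− ≈ 0.1615, λ_+ ≈ 31.3385.


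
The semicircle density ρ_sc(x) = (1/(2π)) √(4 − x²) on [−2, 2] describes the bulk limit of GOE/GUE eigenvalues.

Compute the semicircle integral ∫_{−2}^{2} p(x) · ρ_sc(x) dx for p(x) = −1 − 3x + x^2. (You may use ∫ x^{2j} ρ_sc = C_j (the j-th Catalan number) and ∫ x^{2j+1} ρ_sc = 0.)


Write p(x) = Σ a_i x^i, split into monomials and integrate each against ρ_sc separately.
Using ∫ x^{2j} ρ_sc = C_j = (1/(j+1)) C(2j, j) (Catalan numbers) and ∫ x^{2j+1} ρ_sc = 0 (odd monomials vanish by symmetry):
  i = 0 (even): a_0 · C_{0} = -1 · 1 = -1
  i = 1 (odd): ∫ x^1 ρ_sc = 0 (vanishes)
  i = 2 (even): a_2 · C_{1} = 1 · 1 = 1

Summing the contributions: ∫_{−2}^{2} p(x) ρ_sc(x) dx = (-1) + 1 = 0.


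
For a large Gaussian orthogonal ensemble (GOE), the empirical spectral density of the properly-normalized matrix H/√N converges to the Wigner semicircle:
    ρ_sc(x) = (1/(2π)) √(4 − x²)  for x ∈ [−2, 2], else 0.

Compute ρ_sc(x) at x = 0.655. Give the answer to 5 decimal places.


ρ_sc(x) = (1/(2π)) √(4 − x²). With x = 0.655:
  4 − x² = 4 − (0.655)² = 4 − 0.429025 = 3.570975.
  √(4 − x²) = 1.889702.
  1/(2π) = 0.159155.
  ρ_sc(0.655) = 0.159155 · 1.889702 = 0.300755.

Rounded to 5 decimal places: ρ_sc(0.655) ≈ 0.30076.


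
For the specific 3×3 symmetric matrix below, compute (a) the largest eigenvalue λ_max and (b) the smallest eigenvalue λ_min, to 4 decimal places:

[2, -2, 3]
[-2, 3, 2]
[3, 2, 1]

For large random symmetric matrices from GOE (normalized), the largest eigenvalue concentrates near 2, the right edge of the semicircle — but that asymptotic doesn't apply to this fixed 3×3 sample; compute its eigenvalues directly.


Since M is real symmetric, all three eigenvalues are real; they are the roots of det(λI − M) = λ³ − (tr M) λ² + s λ − det M, where s is the sum of the principal 2×2 minors.
tr M = 2 + 3 + 1 = 6.
s = (2·3 − (-2)²) + (2·1 − 3²) + (3·1 − 2²) = 2 + (-7) + (-1) = -6.
det M (expand along row 1) = 2·(-1) − (-2)·(-8) + 3·(-13) = -57.
Characteristic polynomial: λ³ − 6λ² − 6λ + 57 = 0.
Substitute λ = y + (tr M)/3 = y + 2.000000 to remove the quadratic term: y³ + p·y + q = 0 with p = s − (tr M)²/3 = -18.000000 and q = −2(tr M)³/27 + (tr M)·s/3 − det M = 29.000000.
Three real roots ⇒ use the trigonometric (Viète) form: r = 2√(−p/3) = 4.898979, φ = arccos(3q/(p·r)) = arccos(-0.986600) = 2.977702 rad.
y_k = r·cos(φ/3 − 2πk/3) for k = 0, 1, 2 gives y = 2.677496, 2.214175, -4.891671.
λ_k = y_k + 2.000000 gives λ = 4.6775, 4.2142, -2.8917 (check: the sum is 6.0000 = tr M).

Hence λ_max = 4.6775 and λ_min = -2.8917.


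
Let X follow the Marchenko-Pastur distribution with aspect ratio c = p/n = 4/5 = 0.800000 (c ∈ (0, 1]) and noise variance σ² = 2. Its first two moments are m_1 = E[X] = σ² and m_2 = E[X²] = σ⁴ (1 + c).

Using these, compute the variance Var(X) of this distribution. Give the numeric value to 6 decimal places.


m_1 = E[X] = σ² = 2, so m_1² = 4.
m_2 = E[X²] = σ⁴ (1 + c) = 4 · (1 + 0.800000) = 4 · 1.800000 = 7.200000.
(Note m_2 − m_1² simplifies to c · σ⁴ = 0.800000 · 4.)

Var(X) = m_2 − m_1² = 7.200000 − 4 = 3.200000.


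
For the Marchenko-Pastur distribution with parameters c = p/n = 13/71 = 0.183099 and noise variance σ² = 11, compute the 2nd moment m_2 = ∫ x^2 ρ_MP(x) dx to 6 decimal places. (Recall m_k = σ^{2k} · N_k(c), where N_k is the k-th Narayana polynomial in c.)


E[X²] = σ⁴ (1 + c) (second MP moment). With σ² = 11 (so σ⁴ = 121) and c = 13/71 = 0.183099: E[X²] = 121 · (1 + 0.183099) = 121 · 1.183099.

So E[X^2] = 143.154930.


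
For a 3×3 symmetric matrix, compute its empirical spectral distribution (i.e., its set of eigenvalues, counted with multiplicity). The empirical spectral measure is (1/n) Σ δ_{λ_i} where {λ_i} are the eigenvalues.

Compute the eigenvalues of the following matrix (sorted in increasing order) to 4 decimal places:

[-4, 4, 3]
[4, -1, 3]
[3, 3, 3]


Since M is real symmetric, all three eigenvalues are real; they are the roots of det(λI − M) = λ³ − (tr M) λ² + s λ − det M, where s is the sum of the principal 2×2 minors.
tr M = -4 + (-1) + 3 = -2.
s = ((-4)·(-1) − 4²) + ((-4)·3 − 3²) + ((-1)·3 − 3²) = -12 + (-21) + (-12) = -45.
det M (expand along row 1) = (-4)·(-12) − 4·3 + 3·15 = 81.
Characteristic polynomial: λ³ + 2λ² − 45λ − 81 = 0.
Substitute λ = y + (tr M)/3 = y − 0.666667 to remove the quadratic term: y³ + p·y + q = 0 with p = s − (tr M)²/3 = -46.333333 and q = −2(tr M)³/27 + (tr M)·s/3 − det M = -50.407407.
Three real roots ⇒ use the trigonometric (Viète) form: r = 2√(−p/3) = 7.859884, φ = arccos(3q/(p·r)) = arccos(0.415246) = 1.142583 rad.
y_k = r·cos(φ/3 − 2πk/3) for k = 0, 1, 2 gives y = 7.296684, -1.118098, -6.178586.
λ_k = y_k − 0.666667 gives λ = 6.6300, -1.7848, -6.8453 (check: the sum is -2.0000 = tr M).

Eigenvalues sorted in increasing order: [-6.8453, -1.7848, 6.6300].


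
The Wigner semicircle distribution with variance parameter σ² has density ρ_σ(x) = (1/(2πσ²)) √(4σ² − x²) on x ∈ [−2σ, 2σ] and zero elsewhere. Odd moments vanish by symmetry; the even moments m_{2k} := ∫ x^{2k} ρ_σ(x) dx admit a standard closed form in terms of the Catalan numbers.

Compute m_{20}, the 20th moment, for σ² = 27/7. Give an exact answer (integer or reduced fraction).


By the scaled semicircle moment identity, m_{2k} = σ^{2k} · C_k with k = 10.
C_10 = (1/(k+1)) · C(2k, k) = (1/11) · C(20, 10) = (1/11) · 184756 = 16796.
σ^{2k} = (σ²)^k = (27/7)^10 = 205891132094649/282475249.

Therefore m_{20} = σ^{20} · C_10 = (205891132094649/282475249) · 16796 = 3458147454661724604/282475249.


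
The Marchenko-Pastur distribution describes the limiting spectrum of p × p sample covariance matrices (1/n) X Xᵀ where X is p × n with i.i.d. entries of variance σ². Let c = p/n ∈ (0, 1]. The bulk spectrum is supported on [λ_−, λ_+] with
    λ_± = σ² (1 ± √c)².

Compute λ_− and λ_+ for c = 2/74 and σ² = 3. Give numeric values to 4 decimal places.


c = 2/74 = 0.027027; √c = 0.164399.
λ_− = σ² (1 − √c)² = 3 · (1 − 0.164399)² = 3 · (0.835601)² = 2.094687.
λ_+ = σ² (1 + √c)² = 3 · (1 + 0.164399)² = 3 · (1.164399)² = 4.067475.

Rounded to 4 decimal places: λ_− ≈ 2.0947, λ_+ ≈ 4.0675.


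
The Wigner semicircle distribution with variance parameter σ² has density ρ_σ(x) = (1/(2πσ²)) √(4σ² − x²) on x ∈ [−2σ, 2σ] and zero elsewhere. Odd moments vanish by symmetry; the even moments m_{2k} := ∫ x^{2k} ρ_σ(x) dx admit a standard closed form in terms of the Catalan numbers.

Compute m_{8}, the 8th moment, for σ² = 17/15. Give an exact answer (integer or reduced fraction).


By the scaled semicircle moment identity, m_{2k} = σ^{2k} · C_k with k = 4.
C_4 = (1/(k+1)) · C(2k, k) = (1/5) · C(8, 4) = (1/5) · 70 = 14.
σ^{2k} = (σ²)^k = (17/15)^4 = 83521/50625.

Therefore m_{8} = σ^{8} · C_4 = (83521/50625) · 14 = 1169294/50625.


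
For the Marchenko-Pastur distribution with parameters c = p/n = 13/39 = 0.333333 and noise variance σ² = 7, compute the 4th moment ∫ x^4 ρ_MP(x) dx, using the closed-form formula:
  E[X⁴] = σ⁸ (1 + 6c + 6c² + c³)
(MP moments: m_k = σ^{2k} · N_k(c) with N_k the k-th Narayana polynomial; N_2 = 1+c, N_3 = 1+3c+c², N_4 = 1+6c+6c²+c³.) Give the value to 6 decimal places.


E[X⁴] = σ⁸ (1 + 6c + 6c² + c³) (fourth MP moment). With σ² = 7 (so σ⁸ = 2401) and c = 13/39 = 0.333333: E[X⁴] = 2401 · (1 + 6·0.333333 + 6·(0.333333)² + (0.333333)³) = 2401 · 3.703704.

So E[X^4] = 8892.592593.


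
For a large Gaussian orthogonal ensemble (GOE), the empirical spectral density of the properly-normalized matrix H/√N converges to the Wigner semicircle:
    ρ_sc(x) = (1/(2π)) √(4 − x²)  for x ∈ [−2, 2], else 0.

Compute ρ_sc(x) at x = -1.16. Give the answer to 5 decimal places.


ρ_sc(x) = (1/(2π)) √(4 − x²). With x = -1.16:
  4 − x² = 4 − (-1.16)² = 4 − 1.345600 = 2.654400.
  √(4 − x²) = 1.629233.
  1/(2π) = 0.159155.
  ρ_sc(-1.16) = 0.159155 · 1.629233 = 0.259300.

Rounded to 5 decimal places: ρ_sc(-1.16) ≈ 0.25930.


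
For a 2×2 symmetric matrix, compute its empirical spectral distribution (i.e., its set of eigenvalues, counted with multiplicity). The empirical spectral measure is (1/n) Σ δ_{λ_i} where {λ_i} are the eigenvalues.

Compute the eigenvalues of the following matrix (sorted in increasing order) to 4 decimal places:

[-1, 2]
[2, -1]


Since M is real symmetric, both eigenvalues are real; they are the roots of det(λI − M) = λ² − (tr M) λ + det M.
tr M = -1 + (-1) = -2.
det M = (-1)·(-1) − 2² = 1 − 4 = -3.
Characteristic polynomial: λ² + 2λ − 3 = 0.
Discriminant Δ = (tr M)² − 4·det M = 4 − (-12) = 16; √Δ = 4.000000.
λ = (tr M ± √Δ)/2 = (-2 ± 4.000000)/2, giving (tr M − √Δ)/2 = -3.0000 and (tr M + √Δ)/2 = 1.0000.

Eigenvalues sorted in increasing order: [-3.0000, 1.0000].


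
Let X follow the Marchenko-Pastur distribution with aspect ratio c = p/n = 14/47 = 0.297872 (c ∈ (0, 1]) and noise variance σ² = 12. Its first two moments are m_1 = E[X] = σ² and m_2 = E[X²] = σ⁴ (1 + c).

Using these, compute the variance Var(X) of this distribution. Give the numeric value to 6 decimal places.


m_1 = E[X] = σ² = 12, so m_1² = 144.
m_2 = E[X²] = σ⁴ (1 + c) = 144 · (1 + 0.297872) = 144 · 1.297872 = 186.893617.
(Note m_2 − m_1² simplifies to c · σ⁴ = 0.297872 · 144.)

Var(X) = m_2 − m_1² = 186.893617 − 144 = 42.893617.


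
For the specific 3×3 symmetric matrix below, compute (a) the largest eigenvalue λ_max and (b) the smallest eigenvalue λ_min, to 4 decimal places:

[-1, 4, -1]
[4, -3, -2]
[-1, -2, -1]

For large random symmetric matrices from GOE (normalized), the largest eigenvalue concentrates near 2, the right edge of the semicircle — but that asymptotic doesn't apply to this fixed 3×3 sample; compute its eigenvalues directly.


Since M is real symmetric, all three eigenvalues are real; they are the roots of det(λI − M) = λ³ − (tr M) λ² + s λ − det M, where s is the sum of the principal 2×2 minors.
tr M = -1 + (-3) + (-1) = -5.
s = ((-1)·(-3) − 4²) + ((-1)·(-1) − (-1)²) + ((-3)·(-1) − (-2)²) = -13 + 0 + (-1) = -14.
det M (expand along row 1) = (-1)·(-1) − 4·(-6) + (-1)·(-11) = 36.
Characteristic polynomial: λ³ + 5λ² − 14λ − 36 = 0.
Substitute λ = y + (tr M)/3 = y − 1.666667 to remove the quadratic term: y³ + p·y + q = 0 with p = s − (tr M)²/3 = -22.333333 and q = −2(tr M)³/27 + (tr M)·s/3 − det M = -3.407407.
Three real roots ⇒ use the trigonometric (Viète) form: r = 2√(−p/3) = 5.456902, φ = arccos(3q/(p·r)) = arccos(0.083878) = 1.486820 rad.
y_k = r·cos(φ/3 − 2πk/3) for k = 0, 1, 2 gives y = 4.800329, -0.152730, -4.647599.
λ_k = y_k − 1.666667 gives λ = 3.1337, -1.8194, -6.3143 (check: the sum is -5.0000 = tr M).

Hence λ_max = 3.1337 and λ_min = -6.3143.


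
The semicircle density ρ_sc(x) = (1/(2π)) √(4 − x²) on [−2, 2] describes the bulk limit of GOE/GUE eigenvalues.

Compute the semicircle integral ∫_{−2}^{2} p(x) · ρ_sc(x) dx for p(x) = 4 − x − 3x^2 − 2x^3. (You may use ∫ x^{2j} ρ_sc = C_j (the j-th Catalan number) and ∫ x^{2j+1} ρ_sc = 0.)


Write p(x) = Σ a_i x^i, split into monomials and integrate each against ρ_sc separately.
Using ∫ x^{2j} ρ_sc = C_j = (1/(j+1)) C(2j, j) (Catalan numbers) and ∫ x^{2j+1} ρ_sc = 0 (odd monomials vanish by symmetry):
  i = 0 (even): a_0 · C_{0} = 4 · 1 = 4
  i = 1 (odd): ∫ x^1 ρ_sc = 0 (vanishes)
  i = 2 (even): a_2 · C_{1} = -3 · 1 = -3
  i = 3 (odd): ∫ x^3 ρ_sc = 0 (vanishes)

Summing the contributions: ∫_{−2}^{2} p(x) ρ_sc(x) dx = 4 + (-3) = 1.


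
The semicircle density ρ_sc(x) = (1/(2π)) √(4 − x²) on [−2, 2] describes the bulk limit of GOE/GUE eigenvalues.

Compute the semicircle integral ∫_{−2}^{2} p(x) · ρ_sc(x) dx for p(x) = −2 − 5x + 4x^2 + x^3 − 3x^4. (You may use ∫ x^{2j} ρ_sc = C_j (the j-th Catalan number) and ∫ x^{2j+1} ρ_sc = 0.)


Write p(x) = Σ a_i x^i, split into monomials and integrate each against ρ_sc separately.
Using ∫ x^{2j} ρ_sc = C_j = (1/(j+1)) C(2j, j) (Catalan numbers) and ∫ x^{2j+1} ρ_sc = 0 (odd monomials vanish by symmetry):
  i = 0 (even): a_0 · C_{0} = -2 · 1 = -2
  i = 1 (odd): ∫ x^1 ρ_sc = 0 (vanishes)
  i = 2 (even): a_2 · C_{1} = 4 · 1 = 4
  i = 3 (odd): ∫ x^3 ρ_sc = 0 (vanishes)
  i = 4 (even): a_4 · C_{2} = -3 · 2 = -6

Summing the contributions: ∫_{−2}^{2} p(x) ρ_sc(x) dx = (-2) + 4 + (-6) = -4.


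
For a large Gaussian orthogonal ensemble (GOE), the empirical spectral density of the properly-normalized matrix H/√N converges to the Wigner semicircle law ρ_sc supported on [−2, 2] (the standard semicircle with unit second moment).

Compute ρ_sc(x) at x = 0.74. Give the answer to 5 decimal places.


ρ_sc(x) = (1/(2π)) √(4 − x²). With x = 0.74:
  4 − x² = 4 − (0.74)² = 4 − 0.547600 = 3.452400.
  √(4 − x²) = 1.858064.
  1/(2π) = 0.159155.
  ρ_sc(0.74) = 0.159155 · 1.858064 = 0.295720.

Rounded to 5 decimal places: ρ_sc(0.74) ≈ 0.29572.


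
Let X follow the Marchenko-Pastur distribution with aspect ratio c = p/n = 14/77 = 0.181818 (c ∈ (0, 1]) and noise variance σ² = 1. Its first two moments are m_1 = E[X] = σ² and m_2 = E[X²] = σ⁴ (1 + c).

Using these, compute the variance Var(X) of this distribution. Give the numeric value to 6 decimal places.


m_1 = E[X] = σ² = 1, so m_1² = 1.
m_2 = E[X²] = σ⁴ (1 + c) = 1 · (1 + 0.181818) = 1 · 1.181818 = 1.181818.
(Note m_2 − m_1² simplifies to c · σ⁴ = 0.181818 · 1.)

Var(X) = m_2 − m_1² = 1.181818 − 1 = 0.181818.


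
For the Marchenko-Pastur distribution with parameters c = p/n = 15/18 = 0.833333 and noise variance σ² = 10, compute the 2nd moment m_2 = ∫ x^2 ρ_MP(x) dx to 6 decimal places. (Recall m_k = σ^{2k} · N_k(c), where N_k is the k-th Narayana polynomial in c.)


E[X²] = σ⁴ (1 + c) (second MP moment). With σ² = 10 (so σ⁴ = 100) and c = 15/18 = 0.833333: E[X²] = 100 · (1 + 0.833333) = 100 · 1.833333.

So E[X^2] = 183.333333.


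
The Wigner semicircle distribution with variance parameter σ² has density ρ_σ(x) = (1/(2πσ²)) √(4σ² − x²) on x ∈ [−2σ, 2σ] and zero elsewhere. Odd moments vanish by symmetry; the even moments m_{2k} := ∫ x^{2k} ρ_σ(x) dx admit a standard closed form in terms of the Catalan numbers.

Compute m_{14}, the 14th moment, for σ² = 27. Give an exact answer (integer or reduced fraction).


By the scaled semicircle moment identity, m_{2k} = σ^{2k} · C_k with k = 7.
C_7 = (1/(k+1)) · C(2k, k) = (1/8) · C(14, 7) = (1/8) · 3432 = 429.
σ^{2k} = (σ²)^k = (27)^7 = 10460353203.

Therefore m_{14} = σ^{14} · C_7 = 10460353203 · 429 = 4487491524087.
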